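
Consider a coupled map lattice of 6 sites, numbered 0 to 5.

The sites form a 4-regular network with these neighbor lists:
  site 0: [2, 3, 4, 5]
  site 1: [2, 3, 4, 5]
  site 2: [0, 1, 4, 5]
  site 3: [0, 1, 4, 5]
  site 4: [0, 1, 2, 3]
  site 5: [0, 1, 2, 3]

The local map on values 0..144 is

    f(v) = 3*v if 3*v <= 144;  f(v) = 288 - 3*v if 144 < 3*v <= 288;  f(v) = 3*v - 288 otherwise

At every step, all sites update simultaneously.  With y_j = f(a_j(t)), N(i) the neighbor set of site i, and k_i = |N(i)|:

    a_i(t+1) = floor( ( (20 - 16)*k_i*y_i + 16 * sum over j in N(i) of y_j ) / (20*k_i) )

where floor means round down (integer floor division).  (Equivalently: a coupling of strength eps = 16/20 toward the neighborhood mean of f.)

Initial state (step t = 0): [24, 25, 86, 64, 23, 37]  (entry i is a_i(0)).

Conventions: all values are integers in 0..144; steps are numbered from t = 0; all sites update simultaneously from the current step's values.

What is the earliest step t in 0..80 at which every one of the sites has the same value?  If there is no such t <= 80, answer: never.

Answer: 8
Key observation: Synchronization is absorbing here: once all sites are equal they stay equal, and step 8 is the first all-equal step.

Derivation:
t=0: [24, 25, 86, 64, 23, 37]  (not all equal)
t=1: [75, 76, 71, 84, 68, 76]  (not all equal)
t=2: [63, 63, 68, 60, 63, 58]  (not all equal)
t=3: [100, 100, 99, 103, 97, 100]  (not all equal)
t=4: [11, 11, 9, 12, 11, 13]  (not all equal)
t=5: [33, 33, 33, 34, 32, 33]  (not all equal)
t=6: [99, 99, 98, 99, 99, 99]  (not all equal)
t=7: [8, 8, 8, 9, 8, 8]  (not all equal)
t=8: [24, 24, 24, 24, 24, 24]  (all equal)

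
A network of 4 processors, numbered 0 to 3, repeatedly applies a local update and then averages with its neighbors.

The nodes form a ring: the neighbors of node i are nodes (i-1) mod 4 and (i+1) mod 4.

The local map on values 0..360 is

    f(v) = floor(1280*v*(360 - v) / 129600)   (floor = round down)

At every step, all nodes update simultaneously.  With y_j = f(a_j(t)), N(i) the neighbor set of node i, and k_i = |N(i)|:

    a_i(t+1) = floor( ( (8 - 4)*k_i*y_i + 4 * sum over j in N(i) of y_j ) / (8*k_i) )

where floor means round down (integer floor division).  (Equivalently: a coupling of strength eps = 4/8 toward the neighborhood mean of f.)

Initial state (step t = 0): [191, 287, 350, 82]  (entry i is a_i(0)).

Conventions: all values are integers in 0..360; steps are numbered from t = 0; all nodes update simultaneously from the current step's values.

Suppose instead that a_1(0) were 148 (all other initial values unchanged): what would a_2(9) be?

Answer: a_2(9) = 188
Key observation: This trace re-runs the system from the modified initial state.

Derivation:
t=0: [191, 148, 350, 82]
t=1: [292, 242, 150, 200]
t=2: [247, 267, 305, 284]
t=3: [252, 232, 197, 216]
t=4: [284, 292, 308, 299]
t=5: [200, 190, 173, 182]
t=6: [317, 318, 319, 318]
t=7: [132, 131, 130, 131]
t=8: [296, 296, 295, 296]
t=9: [187, 187, 188, 187]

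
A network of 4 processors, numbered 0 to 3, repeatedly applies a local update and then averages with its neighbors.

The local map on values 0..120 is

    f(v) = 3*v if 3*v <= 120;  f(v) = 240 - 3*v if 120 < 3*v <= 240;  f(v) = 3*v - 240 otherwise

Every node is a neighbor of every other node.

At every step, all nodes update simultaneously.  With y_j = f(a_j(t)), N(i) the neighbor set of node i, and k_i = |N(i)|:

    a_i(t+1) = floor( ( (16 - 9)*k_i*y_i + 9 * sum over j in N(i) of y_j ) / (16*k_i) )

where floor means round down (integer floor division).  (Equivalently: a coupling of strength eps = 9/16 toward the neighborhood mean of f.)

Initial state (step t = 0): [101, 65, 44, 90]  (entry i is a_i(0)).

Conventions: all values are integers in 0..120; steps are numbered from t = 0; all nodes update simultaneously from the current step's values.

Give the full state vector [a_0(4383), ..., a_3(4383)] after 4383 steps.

Answer: [90, 90, 91, 90]
Key observation: The state at step 13, [90, 90, 91, 90], reappears at step 15: the system is in a cycle of period 2 from step 13 on.  Therefore the state at step 4383 equals the state at step 13 + ((4383 - 13) mod 2) = 13, which is [90, 90, 91, 90].

Derivation:
t=0: [101, 65, 44, 90]
t=1: [61, 57, 73, 53]
t=2: [57, 60, 48, 63]
t=3: [69, 66, 75, 64]
t=4: [34, 36, 29, 37]
t=5: [102, 103, 98, 104]
t=6: [65, 66, 62, 66]
t=7: [45, 44, 47, 44]
t=8: [105, 105, 103, 105]
t=9: [73, 73, 72, 73]
t=10: [21, 21, 22, 21]
t=11: [63, 63, 64, 63]
t=12: [50, 50, 49, 50]
t=13: [90, 90, 91, 90]
t=14: [30, 30, 31, 30]
t=15: [90, 90, 91, 90]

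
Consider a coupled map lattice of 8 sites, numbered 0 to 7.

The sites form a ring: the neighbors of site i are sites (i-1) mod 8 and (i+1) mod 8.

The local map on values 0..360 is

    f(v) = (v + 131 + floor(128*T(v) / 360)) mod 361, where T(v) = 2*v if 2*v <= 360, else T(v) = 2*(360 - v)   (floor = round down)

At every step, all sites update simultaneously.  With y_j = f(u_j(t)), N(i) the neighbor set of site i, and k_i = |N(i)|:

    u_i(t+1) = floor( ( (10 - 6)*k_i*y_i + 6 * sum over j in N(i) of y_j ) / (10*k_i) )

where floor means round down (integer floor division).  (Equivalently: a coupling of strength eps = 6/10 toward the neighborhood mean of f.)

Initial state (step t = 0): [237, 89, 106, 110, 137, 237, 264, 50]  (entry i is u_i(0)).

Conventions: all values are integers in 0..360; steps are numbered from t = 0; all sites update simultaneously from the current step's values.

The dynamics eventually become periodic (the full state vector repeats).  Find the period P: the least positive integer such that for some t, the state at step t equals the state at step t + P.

Simulating step by step:
t=0: [237, 89, 106, 110, 137, 237, 264, 50]
t=1: [187, 235, 305, 222, 125, 69, 133, 145]
t=2: [65, 95, 100, 173, 239, 310, 223, 138]
t=3: [186, 280, 228, 145, 92, 101, 72, 102]
t=4: [154, 93, 73, 120, 211, 283, 284, 221]
t=5: [126, 202, 289, 236, 167, 101, 102, 77]
t=6: [242, 170, 97, 86, 141, 229, 291, 300]
t=7: [89, 141, 219, 203, 115, 73, 105, 106]
t=8: [210, 116, 64, 158, 232, 293, 294, 302]
t=9: [167, 229, 206, 115, 82, 104, 110, 104]
t=10: [142, 78, 159, 237, 298, 300, 312, 235]
t=11: [111, 121, 124, 83, 106, 113, 107, 75]
t=12: [307, 334, 320, 305, 303, 317, 300, 293]
t=13: [115, 118, 118, 114, 114, 114, 112, 111]
t=14: [326, 330, 330, 327, 326, 324, 322, 322]
t=15: [120, 120, 120, 120, 119, 119, 119, 119]
t=16: [335, 336, 336, 335, 334, 334, 334, 334]
t=17: [122, 122, 122, 122, 122, 122, 122, 122]
t=18: [339, 339, 339, 339, 339, 339, 339, 339]
t=19: [123, 123, 123, 123, 123, 123, 123, 123]
t=20: [341, 341, 341, 341, 341, 341, 341, 341]
t=21: [124, 124, 124, 124, 124, 124, 124, 124]
t=22: [343, 343, 343, 343, 343, 343, 343, 343]
t=23: [125, 125, 125, 125, 125, 125, 125, 125]
t=24: [344, 344, 344, 344, 344, 344, 344, 344]
t=25: [125, 125, 125, 125, 125, 125, 125, 125]

Answer: 2
Key observation: The state at step 23, [125, 125, 125, 125, 125, 125, 125, 125], reappears at step 25 — and no state repeats earlier — so the cycle the system enters has period 2.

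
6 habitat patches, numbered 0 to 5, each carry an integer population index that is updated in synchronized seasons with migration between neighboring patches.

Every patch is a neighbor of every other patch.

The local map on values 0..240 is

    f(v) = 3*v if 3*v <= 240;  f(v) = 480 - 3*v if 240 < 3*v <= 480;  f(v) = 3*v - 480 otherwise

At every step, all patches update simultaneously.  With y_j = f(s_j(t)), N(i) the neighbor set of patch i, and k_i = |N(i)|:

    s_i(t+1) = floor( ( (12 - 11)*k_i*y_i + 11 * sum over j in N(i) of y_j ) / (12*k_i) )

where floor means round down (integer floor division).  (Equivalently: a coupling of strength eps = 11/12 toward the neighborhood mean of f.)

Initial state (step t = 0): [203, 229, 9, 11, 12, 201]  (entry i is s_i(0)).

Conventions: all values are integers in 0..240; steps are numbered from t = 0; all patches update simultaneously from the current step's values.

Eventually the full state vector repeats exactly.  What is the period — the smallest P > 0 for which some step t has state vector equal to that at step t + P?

Simulating step by step:
t=0: [203, 229, 9, 11, 12, 201]
t=1: [88, 81, 99, 98, 98, 89]
t=2: [202, 200, 205, 205, 205, 202]
t=3: [129, 130, 128, 128, 128, 129]
t=4: [94, 94, 93, 93, 93, 94]
t=5: [199, 199, 199, 199, 199, 199]
t=6: [117, 117, 117, 117, 117, 117]
t=7: [129, 129, 129, 129, 129, 129]
t=8: [93, 93, 93, 93, 93, 93]
t=9: [201, 201, 201, 201, 201, 201]
t=10: [123, 123, 123, 123, 123, 123]
t=11: [111, 111, 111, 111, 111, 111]
t=12: [147, 147, 147, 147, 147, 147]
t=13: [39, 39, 39, 39, 39, 39]
t=14: [117, 117, 117, 117, 117, 117]

Answer: 8
Key observation: The state at step 6, [117, 117, 117, 117, 117, 117], reappears at step 14 — and no state repeats earlier — so the cycle the system enters has period 8.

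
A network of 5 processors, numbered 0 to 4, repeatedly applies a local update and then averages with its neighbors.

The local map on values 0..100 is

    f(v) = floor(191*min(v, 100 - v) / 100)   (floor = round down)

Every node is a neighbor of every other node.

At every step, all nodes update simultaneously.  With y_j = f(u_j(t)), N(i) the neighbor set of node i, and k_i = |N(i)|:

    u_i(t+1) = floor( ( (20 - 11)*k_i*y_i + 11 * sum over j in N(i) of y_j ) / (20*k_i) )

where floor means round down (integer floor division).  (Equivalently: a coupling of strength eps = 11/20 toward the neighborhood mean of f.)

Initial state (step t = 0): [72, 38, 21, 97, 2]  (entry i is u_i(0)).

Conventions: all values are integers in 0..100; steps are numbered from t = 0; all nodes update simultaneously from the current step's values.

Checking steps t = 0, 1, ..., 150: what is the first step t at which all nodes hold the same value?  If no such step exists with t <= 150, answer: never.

Simulating step by step:
t=0: [72, 38, 21, 97, 2]  (not all equal)
t=1: [40, 46, 36, 25, 24]  (not all equal)
t=2: [68, 71, 65, 59, 58]  (not all equal)
t=3: [65, 63, 67, 71, 71]  (not all equal)
t=4: [63, 64, 62, 59, 59]  (not all equal)
t=5: [72, 71, 72, 74, 74]  (not all equal)
t=6: [52, 52, 52, 50, 50]  (not all equal)
t=7: [92, 92, 92, 93, 93]  (not all equal)
t=8: [14, 14, 14, 13, 13]  (not all equal)
t=9: [25, 25, 25, 24, 24]  (not all equal)
t=10: [46, 46, 46, 45, 45]  (not all equal)
t=11: [86, 86, 86, 85, 85]  (not all equal)
t=12: [26, 26, 26, 27, 27]  (not all equal)
t=13: [49, 49, 49, 50, 50]  (not all equal)
t=14: [93, 93, 93, 94, 94]  (not all equal)
t=15: [12, 12, 12, 11, 11]  (not all equal)
t=16: [21, 21, 21, 21, 21]  (all equal)

Answer: 16
Key observation: Synchronization is absorbing here: once all nodes are equal they stay equal, and step 16 is the first all-equal step.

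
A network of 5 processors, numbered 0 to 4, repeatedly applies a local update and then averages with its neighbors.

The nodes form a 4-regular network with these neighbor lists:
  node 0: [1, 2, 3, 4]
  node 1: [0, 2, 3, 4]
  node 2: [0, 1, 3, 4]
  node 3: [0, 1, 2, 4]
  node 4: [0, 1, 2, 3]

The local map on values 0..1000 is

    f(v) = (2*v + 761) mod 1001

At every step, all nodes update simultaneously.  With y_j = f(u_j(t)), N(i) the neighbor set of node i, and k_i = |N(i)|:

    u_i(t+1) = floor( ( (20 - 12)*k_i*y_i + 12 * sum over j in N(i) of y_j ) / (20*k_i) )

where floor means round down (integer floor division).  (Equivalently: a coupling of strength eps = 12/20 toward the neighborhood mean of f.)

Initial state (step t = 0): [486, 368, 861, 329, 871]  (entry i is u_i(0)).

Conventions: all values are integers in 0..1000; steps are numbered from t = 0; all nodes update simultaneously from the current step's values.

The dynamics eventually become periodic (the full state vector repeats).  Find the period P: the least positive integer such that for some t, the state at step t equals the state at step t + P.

Simulating step by step:
t=0: [486, 368, 861, 329, 871]
t=1: [577, 518, 514, 498, 519]
t=2: [836, 806, 804, 796, 807]
t=3: [391, 376, 375, 371, 377]
t=4: [522, 515, 514, 512, 515]
t=5: [794, 790, 790, 789, 790]
t=6: [341, 339, 339, 339, 339]
t=7: [439, 438, 438, 438, 438]
t=8: [636, 636, 636, 636, 636]
t=9: [31, 31, 31, 31, 31]
t=10: [823, 823, 823, 823, 823]
t=11: [405, 405, 405, 405, 405]
t=12: [570, 570, 570, 570, 570]
t=13: [900, 900, 900, 900, 900]
t=14: [559, 559, 559, 559, 559]
t=15: [878, 878, 878, 878, 878]
t=16: [515, 515, 515, 515, 515]
t=17: [790, 790, 790, 790, 790]
t=18: [339, 339, 339, 339, 339]
t=19: [438, 438, 438, 438, 438]
t=20: [636, 636, 636, 636, 636]

Answer: 12
Key observation: The state at step 8, [636, 636, 636, 636, 636], reappears at step 20 — and no state repeats earlier — so the cycle the system enters has period 12.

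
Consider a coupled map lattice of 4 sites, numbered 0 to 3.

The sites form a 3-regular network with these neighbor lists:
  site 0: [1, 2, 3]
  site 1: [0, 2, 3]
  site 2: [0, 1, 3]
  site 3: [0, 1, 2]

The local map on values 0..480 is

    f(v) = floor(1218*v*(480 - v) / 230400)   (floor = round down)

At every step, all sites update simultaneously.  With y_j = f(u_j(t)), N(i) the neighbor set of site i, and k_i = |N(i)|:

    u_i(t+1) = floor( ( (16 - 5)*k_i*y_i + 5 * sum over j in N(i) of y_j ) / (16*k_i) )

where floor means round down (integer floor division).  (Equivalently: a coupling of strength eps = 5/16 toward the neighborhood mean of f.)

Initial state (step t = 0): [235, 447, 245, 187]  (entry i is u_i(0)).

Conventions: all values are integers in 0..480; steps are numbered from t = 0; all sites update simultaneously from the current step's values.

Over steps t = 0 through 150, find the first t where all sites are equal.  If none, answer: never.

Answer: 5
Key observation: Synchronization is absorbing here: once all sites are equal they stay equal, and step 5 is the first all-equal step.

Derivation:
t=0: [235, 447, 245, 187]  (not all equal)
t=1: [278, 146, 278, 270]  (not all equal)
t=2: [292, 269, 292, 294]  (not all equal)
t=3: [290, 296, 290, 290]  (not all equal)
t=4: [290, 288, 290, 290]  (not all equal)
t=5: [291, 291, 291, 291]  (all equal)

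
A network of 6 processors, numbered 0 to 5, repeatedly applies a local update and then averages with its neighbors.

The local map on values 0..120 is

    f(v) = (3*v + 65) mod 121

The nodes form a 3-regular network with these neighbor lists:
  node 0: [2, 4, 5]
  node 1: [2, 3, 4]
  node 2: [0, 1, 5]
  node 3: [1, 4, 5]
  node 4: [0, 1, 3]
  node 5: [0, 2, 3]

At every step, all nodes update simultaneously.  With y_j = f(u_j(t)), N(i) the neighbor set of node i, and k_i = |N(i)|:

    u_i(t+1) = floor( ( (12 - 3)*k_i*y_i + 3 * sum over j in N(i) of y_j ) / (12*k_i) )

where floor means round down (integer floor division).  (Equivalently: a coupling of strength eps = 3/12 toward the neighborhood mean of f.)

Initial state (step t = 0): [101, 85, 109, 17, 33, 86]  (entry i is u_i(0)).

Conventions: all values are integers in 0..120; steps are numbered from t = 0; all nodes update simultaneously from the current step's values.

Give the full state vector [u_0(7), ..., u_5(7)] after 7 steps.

Simulating step by step:
t=0: [101, 85, 109, 17, 33, 86]
t=1: [16, 74, 35, 103, 48, 73]
t=2: [99, 46, 53, 22, 80, 45]
t=3: [110, 76, 100, 26, 64, 78]
t=4: [30, 41, 13, 26, 20, 47]
t=5: [41, 61, 93, 29, 13, 77]
t=6: [71, 24, 87, 36, 86, 57]
t=7: [50, 30, 76, 56, 69, 100]

Answer: [50, 30, 76, 56, 69, 100]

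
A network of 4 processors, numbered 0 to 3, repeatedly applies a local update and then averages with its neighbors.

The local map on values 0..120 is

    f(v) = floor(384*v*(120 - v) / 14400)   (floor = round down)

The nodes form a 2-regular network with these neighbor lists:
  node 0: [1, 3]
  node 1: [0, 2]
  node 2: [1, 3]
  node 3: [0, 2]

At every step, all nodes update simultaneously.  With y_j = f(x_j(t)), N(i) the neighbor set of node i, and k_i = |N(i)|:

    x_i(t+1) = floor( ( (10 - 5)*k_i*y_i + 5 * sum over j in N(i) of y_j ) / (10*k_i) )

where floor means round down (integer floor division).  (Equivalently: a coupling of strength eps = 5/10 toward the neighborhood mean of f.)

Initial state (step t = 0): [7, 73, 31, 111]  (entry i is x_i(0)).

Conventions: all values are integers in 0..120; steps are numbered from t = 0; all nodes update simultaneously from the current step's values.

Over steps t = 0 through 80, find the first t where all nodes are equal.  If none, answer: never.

Answer: 6
Key observation: Synchronization is absorbing here: once all nodes are equal they stay equal, and step 6 is the first all-equal step.

Derivation:
t=0: [7, 73, 31, 111]  (not all equal)
t=1: [39, 69, 65, 36]  (not all equal)
t=2: [85, 91, 90, 84]  (not all equal)
t=3: [77, 72, 73, 77]  (not all equal)
t=4: [89, 90, 90, 88]  (not all equal)
t=5: [73, 72, 72, 73]  (not all equal)
t=6: [91, 91, 91, 91]  (all equal)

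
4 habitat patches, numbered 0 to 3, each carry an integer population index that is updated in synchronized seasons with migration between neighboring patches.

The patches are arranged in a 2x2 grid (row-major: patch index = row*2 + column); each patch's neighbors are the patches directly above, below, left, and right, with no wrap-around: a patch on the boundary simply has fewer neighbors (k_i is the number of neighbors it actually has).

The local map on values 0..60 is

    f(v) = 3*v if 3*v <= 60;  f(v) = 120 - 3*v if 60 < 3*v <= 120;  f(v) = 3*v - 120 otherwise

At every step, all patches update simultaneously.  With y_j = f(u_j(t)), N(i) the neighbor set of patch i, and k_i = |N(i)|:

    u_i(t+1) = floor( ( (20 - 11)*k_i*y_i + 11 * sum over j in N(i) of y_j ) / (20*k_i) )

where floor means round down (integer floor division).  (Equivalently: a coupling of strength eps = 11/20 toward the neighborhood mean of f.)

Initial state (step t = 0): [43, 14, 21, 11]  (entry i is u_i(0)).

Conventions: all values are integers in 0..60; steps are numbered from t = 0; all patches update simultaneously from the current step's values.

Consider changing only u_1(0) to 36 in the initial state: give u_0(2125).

Simulating step by step:
t=0: [43, 36, 21, 11]
t=1: [23, 16, 37, 33]
t=2: [38, 41, 23, 25]
t=3: [17, 15, 36, 35]
t=4: [38, 38, 23, 22]
t=5: [18, 19, 39, 39]
t=6: [40, 41, 17, 17]
t=7: [14, 15, 36, 37]
t=8: [34, 34, 19, 19]
t=9: [28, 28, 46, 46]
t=10: [31, 31, 22, 22]
t=11: [34, 34, 46, 46]
t=12: [18, 18, 18, 18]
t=13: [54, 54, 54, 54]
t=14: [42, 42, 42, 42]
t=15: [6, 6, 6, 6]
t=16: [18, 18, 18, 18]

Answer: u_0(2125) = 54
Key observation: The state at step 12, [18, 18, 18, 18], reappears at step 16: the system is in a cycle of period 4 from step 12 on.  Therefore the state at step 2125 equals the state at step 12 + ((2125 - 12) mod 4) = 13, which is [54, 54, 54, 54].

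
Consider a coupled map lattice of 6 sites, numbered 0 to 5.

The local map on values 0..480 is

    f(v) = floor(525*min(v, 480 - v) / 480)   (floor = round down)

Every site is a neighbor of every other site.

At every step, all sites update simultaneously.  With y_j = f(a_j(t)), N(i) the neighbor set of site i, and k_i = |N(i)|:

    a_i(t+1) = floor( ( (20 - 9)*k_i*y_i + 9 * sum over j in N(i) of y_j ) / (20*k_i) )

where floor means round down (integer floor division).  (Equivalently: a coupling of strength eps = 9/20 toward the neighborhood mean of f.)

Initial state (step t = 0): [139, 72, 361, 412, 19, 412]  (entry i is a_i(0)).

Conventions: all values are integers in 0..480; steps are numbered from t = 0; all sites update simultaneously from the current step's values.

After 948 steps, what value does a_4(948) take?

Simulating step by step:
t=0: [139, 72, 361, 412, 19, 412]
t=1: [117, 83, 107, 81, 56, 81]
t=2: [109, 92, 105, 91, 79, 91]
t=3: [110, 101, 107, 101, 95, 101]
t=4: [115, 110, 114, 110, 107, 110]
t=5: [122, 120, 122, 120, 119, 120]
t=6: [132, 131, 132, 131, 130, 131]
t=7: [143, 143, 143, 143, 142, 143]
t=8: [155, 155, 155, 155, 155, 155]
t=9: [169, 169, 169, 169, 169, 169]
t=10: [184, 184, 184, 184, 184, 184]
t=11: [201, 201, 201, 201, 201, 201]
t=12: [219, 219, 219, 219, 219, 219]
t=13: [239, 239, 239, 239, 239, 239]
t=14: [261, 261, 261, 261, 261, 261]
t=15: [239, 239, 239, 239, 239, 239]

Answer: a_4(948) = 261
Key observation: The state at step 13, [239, 239, 239, 239, 239, 239], reappears at step 15: the system is in a cycle of period 2 from step 13 on.  Therefore the state at step 948 equals the state at step 13 + ((948 - 13) mod 2) = 14, which is [261, 261, 261, 261, 261, 261].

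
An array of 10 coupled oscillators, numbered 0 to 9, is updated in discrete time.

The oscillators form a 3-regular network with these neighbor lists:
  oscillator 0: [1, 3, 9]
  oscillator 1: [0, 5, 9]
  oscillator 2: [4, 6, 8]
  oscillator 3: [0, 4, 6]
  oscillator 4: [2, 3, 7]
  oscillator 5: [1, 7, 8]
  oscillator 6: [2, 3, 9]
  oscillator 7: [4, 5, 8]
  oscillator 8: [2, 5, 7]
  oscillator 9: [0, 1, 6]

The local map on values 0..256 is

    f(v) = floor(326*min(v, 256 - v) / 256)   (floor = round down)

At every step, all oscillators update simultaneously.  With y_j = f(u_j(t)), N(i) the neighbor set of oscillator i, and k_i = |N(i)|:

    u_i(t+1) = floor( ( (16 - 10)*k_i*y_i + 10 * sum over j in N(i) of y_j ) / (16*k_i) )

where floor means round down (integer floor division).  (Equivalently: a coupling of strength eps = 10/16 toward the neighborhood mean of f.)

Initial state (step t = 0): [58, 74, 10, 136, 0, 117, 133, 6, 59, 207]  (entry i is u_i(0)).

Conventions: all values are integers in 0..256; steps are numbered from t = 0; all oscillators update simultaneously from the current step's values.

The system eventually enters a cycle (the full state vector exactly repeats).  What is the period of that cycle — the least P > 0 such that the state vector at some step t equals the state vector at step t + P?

Simulating step by step:
t=0: [58, 74, 10, 136, 0, 117, 133, 6, 59, 207]
t=1: [91, 94, 52, 104, 35, 92, 105, 49, 62, 90]
t=2: [119, 116, 77, 110, 70, 97, 114, 73, 80, 119]
t=3: [147, 143, 106, 132, 102, 116, 135, 99, 103, 148]
t=4: [142, 141, 136, 146, 135, 138, 146, 132, 133, 142]
t=5: [144, 146, 150, 143, 151, 151, 143, 154, 154, 144]
t=6: [141, 139, 134, 140, 134, 132, 140, 130, 130, 141]
t=7: [146, 149, 154, 148, 154, 156, 148, 158, 158, 146]
t=8: [138, 135, 129, 135, 129, 127, 135, 125, 125, 138]
t=9: [151, 153, 159, 154, 159, 158, 154, 159, 159, 151]
t=10: [131, 130, 124, 128, 124, 125, 128, 123, 123, 131]
t=11: [160, 159, 158, 160, 158, 157, 160, 156, 156, 160]
t=12: [122, 123, 124, 122, 124, 125, 122, 126, 126, 122]
t=13: [155, 156, 157, 155, 157, 158, 155, 159, 159, 155]
t=14: [127, 126, 125, 127, 125, 124, 127, 123, 123, 127]
t=15: [160, 159, 158, 160, 158, 157, 160, 156, 156, 160]

Answer: 4
Key observation: The state at step 11, [160, 159, 158, 160, 158, 157, 160, 156, 156, 160], reappears at step 15 — and no state repeats earlier — so the cycle the system enters has period 4.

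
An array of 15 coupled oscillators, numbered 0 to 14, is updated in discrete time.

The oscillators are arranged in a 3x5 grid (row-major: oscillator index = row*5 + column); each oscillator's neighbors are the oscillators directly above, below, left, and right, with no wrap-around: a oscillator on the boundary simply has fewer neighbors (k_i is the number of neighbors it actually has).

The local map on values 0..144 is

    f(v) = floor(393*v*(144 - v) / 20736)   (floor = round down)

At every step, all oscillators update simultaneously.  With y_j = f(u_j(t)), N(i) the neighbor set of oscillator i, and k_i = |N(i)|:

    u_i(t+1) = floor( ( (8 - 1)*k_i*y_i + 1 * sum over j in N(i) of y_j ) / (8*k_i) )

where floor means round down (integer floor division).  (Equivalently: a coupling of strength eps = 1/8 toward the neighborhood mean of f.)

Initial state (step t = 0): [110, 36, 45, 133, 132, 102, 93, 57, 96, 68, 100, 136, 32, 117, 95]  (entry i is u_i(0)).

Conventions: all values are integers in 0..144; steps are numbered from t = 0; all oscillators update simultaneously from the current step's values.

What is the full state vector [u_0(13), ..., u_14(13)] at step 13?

Answer: [90, 90, 91, 91, 92, 90, 91, 91, 91, 91, 91, 91, 91, 91, 91]

Derivation:
t=0: [110, 36, 45, 133, 132, 102, 93, 57, 96, 68, 100, 136, 32, 117, 95]
t=1: [70, 74, 81, 32, 34, 80, 86, 91, 84, 93, 78, 27, 65, 61, 86]
t=2: [97, 97, 94, 69, 71, 96, 93, 91, 93, 88, 94, 63, 95, 95, 93]
t=3: [86, 86, 89, 97, 97, 87, 89, 90, 89, 92, 89, 95, 88, 88, 89]
t=4: [93, 93, 91, 86, 86, 92, 91, 92, 91, 90, 91, 88, 92, 92, 91]
t=5: [89, 89, 91, 93, 93, 90, 90, 90, 91, 92, 91, 92, 90, 90, 91]
t=6: [92, 91, 91, 89, 89, 91, 91, 91, 90, 90, 91, 90, 91, 91, 91]
t=7: [90, 90, 91, 91, 92, 90, 91, 91, 91, 91, 91, 91, 91, 91, 91]
t=8: [92, 91, 91, 90, 90, 91, 91, 91, 91, 90, 91, 91, 91, 91, 91]
t=9: [90, 90, 91, 91, 92, 90, 91, 91, 91, 91, 91, 91, 91, 91, 91]
t=10: [92, 91, 91, 90, 90, 91, 91, 91, 91, 90, 91, 91, 91, 91, 91]
t=11: [90, 90, 91, 91, 92, 90, 91, 91, 91, 91, 91, 91, 91, 91, 91]
t=12: [92, 91, 91, 90, 90, 91, 91, 91, 91, 90, 91, 91, 91, 91, 91]
t=13: [90, 90, 91, 91, 92, 90, 91, 91, 91, 91, 91, 91, 91, 91, 91]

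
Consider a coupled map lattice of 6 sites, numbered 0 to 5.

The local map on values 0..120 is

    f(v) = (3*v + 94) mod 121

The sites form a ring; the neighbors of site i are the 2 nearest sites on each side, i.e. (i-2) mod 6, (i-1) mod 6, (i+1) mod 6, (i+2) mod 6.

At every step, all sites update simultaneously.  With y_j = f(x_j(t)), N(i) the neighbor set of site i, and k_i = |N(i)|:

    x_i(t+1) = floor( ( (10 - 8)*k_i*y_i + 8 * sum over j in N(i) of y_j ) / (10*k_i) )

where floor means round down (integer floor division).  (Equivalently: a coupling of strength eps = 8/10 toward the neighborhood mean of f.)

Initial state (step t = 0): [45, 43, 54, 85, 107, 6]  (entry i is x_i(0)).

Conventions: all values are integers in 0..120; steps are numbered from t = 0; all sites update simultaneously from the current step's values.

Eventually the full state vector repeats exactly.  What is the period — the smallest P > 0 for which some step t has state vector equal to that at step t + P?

Answer: 5
Key observation: The state at step 10, [7, 7, 7, 7, 7, 7], reappears at step 15 — and no state repeats earlier — so the cycle the system enters has period 5.

Derivation:
t=0: [45, 43, 54, 85, 107, 6]
t=1: [77, 88, 76, 77, 78, 96]
t=2: [76, 76, 89, 76, 70, 77]
t=3: [84, 88, 84, 84, 84, 77]
t=4: [102, 102, 106, 102, 99, 102]
t=5: [37, 39, 37, 37, 37, 35]
t=6: [84, 84, 85, 84, 82, 84]
t=7: [103, 104, 103, 103, 103, 102]
t=8: [40, 40, 40, 40, 39, 40]
t=9: [92, 93, 92, 92, 92, 92]
t=10: [7, 7, 7, 7, 7, 7]
t=11: [115, 115, 115, 115, 115, 115]
t=12: [76, 76, 76, 76, 76, 76]
t=13: [80, 80, 80, 80, 80, 80]
t=14: [92, 92, 92, 92, 92, 92]
t=15: [7, 7, 7, 7, 7, 7]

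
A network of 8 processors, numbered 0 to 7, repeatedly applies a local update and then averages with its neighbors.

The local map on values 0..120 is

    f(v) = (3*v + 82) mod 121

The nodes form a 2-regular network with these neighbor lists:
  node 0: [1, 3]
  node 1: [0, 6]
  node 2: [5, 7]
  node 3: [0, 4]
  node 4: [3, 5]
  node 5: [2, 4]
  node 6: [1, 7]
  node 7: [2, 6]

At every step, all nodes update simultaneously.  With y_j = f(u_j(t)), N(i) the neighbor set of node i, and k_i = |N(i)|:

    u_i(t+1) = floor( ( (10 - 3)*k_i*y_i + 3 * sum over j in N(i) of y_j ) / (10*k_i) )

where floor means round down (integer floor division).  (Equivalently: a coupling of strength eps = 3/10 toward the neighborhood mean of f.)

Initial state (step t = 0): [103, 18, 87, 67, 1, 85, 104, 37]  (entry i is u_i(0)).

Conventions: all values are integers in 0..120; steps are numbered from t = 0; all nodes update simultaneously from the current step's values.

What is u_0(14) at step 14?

Simulating step by step:
t=0: [103, 18, 87, 67, 1, 85, 104, 37]
t=1: [28, 19, 95, 45, 79, 94, 34, 70]
t=2: [48, 28, 10, 85, 68, 12, 54, 45]
t=3: [94, 47, 110, 88, 62, 106, 22, 84]
t=4: [31, 75, 53, 76, 39, 37, 48, 75]
t=5: [57, 69, 104, 67, 75, 80, 93, 79]
t=6: [20, 52, 45, 40, 63, 70, 101, 76]
t=7: [44, 88, 84, 64, 39, 53, 43, 65]
t=8: [85, 100, 87, 48, 77, 109, 83, 51]
t=9: [85, 40, 94, 98, 72, 58, 82, 108]
t=10: [80, 83, 9, 31, 43, 18, 78, 43]
t=11: [77, 85, 92, 63, 73, 40, 78, 90]
t=12: [68, 88, 109, 39, 57, 82, 82, 105]
t=13: [58, 92, 50, 62, 32, 68, 80, 43]
t=14: [31, 95, 97, 28, 50, 56, 86, 91]

Answer: u_0(14) = 31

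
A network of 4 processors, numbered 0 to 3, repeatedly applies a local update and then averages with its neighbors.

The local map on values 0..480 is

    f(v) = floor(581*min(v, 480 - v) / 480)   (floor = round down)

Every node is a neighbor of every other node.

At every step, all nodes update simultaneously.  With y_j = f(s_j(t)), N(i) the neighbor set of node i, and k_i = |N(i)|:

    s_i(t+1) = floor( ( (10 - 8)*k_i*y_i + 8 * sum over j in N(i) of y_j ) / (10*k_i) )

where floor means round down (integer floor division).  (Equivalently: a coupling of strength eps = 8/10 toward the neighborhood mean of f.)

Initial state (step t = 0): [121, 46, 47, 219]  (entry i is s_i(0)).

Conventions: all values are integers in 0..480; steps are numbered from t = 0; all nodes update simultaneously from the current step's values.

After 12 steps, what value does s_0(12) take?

Answer: s_0(12) = 238

Derivation:
t=0: [121, 46, 47, 219]
t=1: [129, 135, 135, 121]
t=2: [157, 156, 156, 157]
t=3: [188, 189, 189, 188]
t=4: [227, 227, 227, 227]
t=5: [274, 274, 274, 274]
t=6: [249, 249, 249, 249]
t=7: [279, 279, 279, 279]
t=8: [243, 243, 243, 243]
t=9: [286, 286, 286, 286]
t=10: [234, 234, 234, 234]
t=11: [283, 283, 283, 283]
t=12: [238, 238, 238, 238]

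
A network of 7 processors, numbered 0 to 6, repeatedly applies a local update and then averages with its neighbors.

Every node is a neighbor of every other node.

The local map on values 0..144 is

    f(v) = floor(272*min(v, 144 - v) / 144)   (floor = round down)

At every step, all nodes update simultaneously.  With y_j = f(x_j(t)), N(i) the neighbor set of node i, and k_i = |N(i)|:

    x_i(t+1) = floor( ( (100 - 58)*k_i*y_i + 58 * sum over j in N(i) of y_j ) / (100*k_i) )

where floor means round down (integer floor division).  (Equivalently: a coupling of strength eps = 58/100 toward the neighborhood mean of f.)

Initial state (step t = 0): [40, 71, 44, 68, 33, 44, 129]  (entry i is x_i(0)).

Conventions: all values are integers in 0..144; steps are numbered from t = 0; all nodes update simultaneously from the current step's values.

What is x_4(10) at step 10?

Answer: x_4(10) = 85

Derivation:
t=0: [40, 71, 44, 68, 33, 44, 129]
t=1: [81, 100, 84, 98, 77, 84, 66]
t=2: [112, 100, 110, 101, 114, 110, 113]
t=3: [64, 71, 65, 71, 63, 65, 63]
t=4: [122, 127, 123, 127, 122, 123, 122]
t=5: [38, 35, 38, 35, 38, 38, 38]
t=6: [70, 68, 70, 68, 70, 70, 70]
t=7: [131, 129, 131, 129, 131, 131, 131]
t=8: [24, 26, 24, 26, 24, 24, 24]
t=9: [45, 47, 45, 47, 45, 45, 45]
t=10: [85, 86, 85, 86, 85, 85, 85]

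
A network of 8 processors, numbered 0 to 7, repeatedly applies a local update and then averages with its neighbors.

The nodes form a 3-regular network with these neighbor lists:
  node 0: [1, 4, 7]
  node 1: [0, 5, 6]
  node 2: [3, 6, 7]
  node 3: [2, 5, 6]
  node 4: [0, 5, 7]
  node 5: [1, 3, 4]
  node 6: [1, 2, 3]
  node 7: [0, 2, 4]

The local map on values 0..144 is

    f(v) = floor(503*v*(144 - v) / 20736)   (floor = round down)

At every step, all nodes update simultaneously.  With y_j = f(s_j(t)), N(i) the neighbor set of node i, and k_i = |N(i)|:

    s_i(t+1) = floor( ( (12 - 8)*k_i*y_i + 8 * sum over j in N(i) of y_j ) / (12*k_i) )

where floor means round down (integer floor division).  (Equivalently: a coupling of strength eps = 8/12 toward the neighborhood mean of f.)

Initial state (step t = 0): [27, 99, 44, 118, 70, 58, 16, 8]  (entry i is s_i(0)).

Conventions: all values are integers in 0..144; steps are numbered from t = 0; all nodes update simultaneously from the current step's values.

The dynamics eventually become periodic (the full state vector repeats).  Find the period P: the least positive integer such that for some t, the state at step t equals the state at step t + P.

Answer: 4
Key observation: The state at step 4, [125, 124, 124, 124, 124, 124, 124, 124], reappears at step 8 — and no state repeats earlier — so the cycle the system enters has period 4.

Derivation:
t=0: [27, 99, 44, 118, 70, 58, 16, 8]
t=1: [82, 90, 68, 85, 91, 108, 80, 76]
t=2: [120, 114, 123, 116, 114, 110, 122, 122]
t=3: [73, 77, 66, 74, 77, 83, 71, 69]
t=4: [125, 124, 124, 124, 124, 124, 124, 124]
t=5: [59, 59, 60, 60, 59, 60, 60, 59]
t=6: [121, 121, 121, 122, 121, 121, 121, 121]
t=7: [67, 67, 66, 66, 67, 66, 66, 67]
t=8: [125, 124, 124, 124, 124, 124, 124, 124]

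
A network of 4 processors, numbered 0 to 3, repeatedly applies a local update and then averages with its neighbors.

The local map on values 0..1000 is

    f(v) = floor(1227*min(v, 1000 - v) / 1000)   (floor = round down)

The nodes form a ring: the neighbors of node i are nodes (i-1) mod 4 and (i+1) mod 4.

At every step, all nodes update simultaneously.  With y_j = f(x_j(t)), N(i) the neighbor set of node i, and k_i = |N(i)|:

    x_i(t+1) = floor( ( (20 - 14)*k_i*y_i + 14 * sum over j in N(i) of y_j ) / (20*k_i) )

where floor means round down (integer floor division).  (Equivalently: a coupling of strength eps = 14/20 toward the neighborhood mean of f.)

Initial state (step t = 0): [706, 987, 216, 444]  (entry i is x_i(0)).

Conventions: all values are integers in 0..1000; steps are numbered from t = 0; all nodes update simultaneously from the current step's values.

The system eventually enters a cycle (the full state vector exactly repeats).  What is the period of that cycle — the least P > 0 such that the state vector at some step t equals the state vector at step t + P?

Simulating step by step:
t=0: [706, 987, 216, 444]
t=1: [303, 223, 275, 381]
t=2: [370, 329, 360, 387]
t=3: [442, 433, 439, 455]
t=4: [543, 537, 542, 545]
t=5: [562, 562, 562, 559]
t=6: [538, 537, 538, 538]
t=7: [566, 566, 566, 566]
t=8: [532, 532, 532, 532]
t=9: [574, 574, 574, 574]
t=10: [522, 522, 522, 522]
t=11: [586, 586, 586, 586]
t=12: [507, 507, 507, 507]
t=13: [604, 604, 604, 604]
t=14: [485, 485, 485, 485]
t=15: [595, 595, 595, 595]
t=16: [496, 496, 496, 496]
t=17: [608, 608, 608, 608]
t=18: [480, 480, 480, 480]
t=19: [588, 588, 588, 588]
t=20: [505, 505, 505, 505]
t=21: [607, 607, 607, 607]
t=22: [482, 482, 482, 482]
t=23: [591, 591, 591, 591]
t=24: [501, 501, 501, 501]
t=25: [612, 612, 612, 612]
t=26: [476, 476, 476, 476]
t=27: [584, 584, 584, 584]
t=28: [510, 510, 510, 510]
t=29: [601, 601, 601, 601]
t=30: [489, 489, 489, 489]
t=31: [600, 600, 600, 600]
t=32: [490, 490, 490, 490]
t=33: [601, 601, 601, 601]

Answer: 4
Key observation: The state at step 29, [601, 601, 601, 601], reappears at step 33 — and no state repeats earlier — so the cycle the system enters has period 4.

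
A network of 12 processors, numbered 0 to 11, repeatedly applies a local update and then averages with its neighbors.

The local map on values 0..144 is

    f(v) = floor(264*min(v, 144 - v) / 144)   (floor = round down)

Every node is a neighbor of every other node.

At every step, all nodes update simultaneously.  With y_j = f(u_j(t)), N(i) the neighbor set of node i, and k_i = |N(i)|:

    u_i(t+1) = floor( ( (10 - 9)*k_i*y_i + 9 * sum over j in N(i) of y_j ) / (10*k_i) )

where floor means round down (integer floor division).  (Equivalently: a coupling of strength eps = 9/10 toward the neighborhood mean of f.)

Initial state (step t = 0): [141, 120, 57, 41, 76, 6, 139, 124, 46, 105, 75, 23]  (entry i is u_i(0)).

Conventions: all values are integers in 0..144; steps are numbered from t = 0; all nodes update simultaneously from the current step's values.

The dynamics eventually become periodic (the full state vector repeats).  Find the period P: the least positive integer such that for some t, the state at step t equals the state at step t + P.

Answer: 11
Key observation: The state at step 4, [113, 113, 113, 113, 113, 113, 113, 113, 113, 113, 113, 113], reappears at step 15 — and no state repeats earlier — so the cycle the system enters has period 11.

Derivation:
t=0: [141, 120, 57, 41, 76, 6, 139, 124, 46, 105, 75, 23]
t=1: [59, 60, 61, 61, 62, 60, 59, 60, 61, 61, 62, 60]
t=2: [110, 110, 110, 110, 110, 110, 110, 110, 110, 110, 110, 110]
t=3: [62, 62, 62, 62, 62, 62, 62, 62, 62, 62, 62, 62]
t=4: [113, 113, 113, 113, 113, 113, 113, 113, 113, 113, 113, 113]
t=5: [56, 56, 56, 56, 56, 56, 56, 56, 56, 56, 56, 56]
t=6: [102, 102, 102, 102, 102, 102, 102, 102, 102, 102, 102, 102]
t=7: [77, 77, 77, 77, 77, 77, 77, 77, 77, 77, 77, 77]
t=8: [122, 122, 122, 122, 122, 122, 122, 122, 122, 122, 122, 122]
t=9: [40, 40, 40, 40, 40, 40, 40, 40, 40, 40, 40, 40]
t=10: [73, 73, 73, 73, 73, 73, 73, 73, 73, 73, 73, 73]
t=11: [130, 130, 130, 130, 130, 130, 130, 130, 130, 130, 130, 130]
t=12: [25, 25, 25, 25, 25, 25, 25, 25, 25, 25, 25, 25]
t=13: [45, 45, 45, 45, 45, 45, 45, 45, 45, 45, 45, 45]
t=14: [82, 82, 82, 82, 82, 82, 82, 82, 82, 82, 82, 82]
t=15: [113, 113, 113, 113, 113, 113, 113, 113, 113, 113, 113, 113]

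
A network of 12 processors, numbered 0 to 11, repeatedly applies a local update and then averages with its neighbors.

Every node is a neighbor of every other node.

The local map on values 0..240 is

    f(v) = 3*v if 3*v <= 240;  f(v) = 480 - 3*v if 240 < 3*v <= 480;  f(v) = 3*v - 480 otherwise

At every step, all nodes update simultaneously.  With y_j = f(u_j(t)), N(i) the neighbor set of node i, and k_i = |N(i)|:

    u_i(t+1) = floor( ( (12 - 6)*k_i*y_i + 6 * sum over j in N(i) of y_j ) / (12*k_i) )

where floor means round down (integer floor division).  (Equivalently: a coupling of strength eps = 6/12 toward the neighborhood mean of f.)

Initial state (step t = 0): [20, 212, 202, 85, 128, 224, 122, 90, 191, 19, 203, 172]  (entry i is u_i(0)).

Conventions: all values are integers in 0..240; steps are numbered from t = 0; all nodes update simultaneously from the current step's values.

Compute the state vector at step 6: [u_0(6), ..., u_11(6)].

Simulating step by step:
t=0: [20, 212, 202, 85, 128, 224, 122, 90, 191, 19, 203, 172]
t=1: [95, 138, 125, 170, 111, 155, 119, 163, 110, 93, 126, 84]
t=2: [150, 92, 110, 75, 129, 69, 118, 66, 130, 153, 108, 165]
t=3: [82, 161, 137, 171, 111, 162, 126, 158, 109, 78, 139, 75]
t=4: [164, 59, 89, 72, 124, 60, 104, 60, 127, 164, 86, 160]
t=5: [77, 152, 168, 170, 121, 153, 148, 153, 117, 77, 173, 72]
t=6: [155, 61, 61, 64, 104, 60, 67, 60, 109, 155, 68, 149]

Answer: [155, 61, 61, 64, 104, 60, 67, 60, 109, 155, 68, 149]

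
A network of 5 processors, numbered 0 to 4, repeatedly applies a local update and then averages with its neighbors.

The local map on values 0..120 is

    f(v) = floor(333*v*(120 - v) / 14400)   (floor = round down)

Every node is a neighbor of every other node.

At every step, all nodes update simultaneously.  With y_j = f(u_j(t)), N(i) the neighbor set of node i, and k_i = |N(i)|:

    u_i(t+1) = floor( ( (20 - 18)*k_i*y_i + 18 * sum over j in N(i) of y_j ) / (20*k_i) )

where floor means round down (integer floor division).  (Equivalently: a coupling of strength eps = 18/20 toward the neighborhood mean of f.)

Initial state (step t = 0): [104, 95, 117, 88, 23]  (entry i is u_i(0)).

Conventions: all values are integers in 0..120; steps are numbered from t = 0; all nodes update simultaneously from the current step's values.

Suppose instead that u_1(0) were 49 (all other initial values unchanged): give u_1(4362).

Simulating step by step:
t=0: [104, 49, 117, 88, 23]
t=1: [49, 44, 53, 46, 48]
t=2: [79, 79, 78, 79, 79]
t=3: [74, 74, 74, 74, 74]
t=4: [78, 78, 78, 78, 78]
t=5: [75, 75, 75, 75, 75]
t=6: [78, 78, 78, 78, 78]

Answer: u_1(4362) = 78
Key observation: The state at step 4, [78, 78, 78, 78, 78], reappears at step 6: the system is in a cycle of period 2 from step 4 on.  Therefore the state at step 4362 equals the state at step 4 + ((4362 - 4) mod 2) = 4, which is [78, 78, 78, 78, 78].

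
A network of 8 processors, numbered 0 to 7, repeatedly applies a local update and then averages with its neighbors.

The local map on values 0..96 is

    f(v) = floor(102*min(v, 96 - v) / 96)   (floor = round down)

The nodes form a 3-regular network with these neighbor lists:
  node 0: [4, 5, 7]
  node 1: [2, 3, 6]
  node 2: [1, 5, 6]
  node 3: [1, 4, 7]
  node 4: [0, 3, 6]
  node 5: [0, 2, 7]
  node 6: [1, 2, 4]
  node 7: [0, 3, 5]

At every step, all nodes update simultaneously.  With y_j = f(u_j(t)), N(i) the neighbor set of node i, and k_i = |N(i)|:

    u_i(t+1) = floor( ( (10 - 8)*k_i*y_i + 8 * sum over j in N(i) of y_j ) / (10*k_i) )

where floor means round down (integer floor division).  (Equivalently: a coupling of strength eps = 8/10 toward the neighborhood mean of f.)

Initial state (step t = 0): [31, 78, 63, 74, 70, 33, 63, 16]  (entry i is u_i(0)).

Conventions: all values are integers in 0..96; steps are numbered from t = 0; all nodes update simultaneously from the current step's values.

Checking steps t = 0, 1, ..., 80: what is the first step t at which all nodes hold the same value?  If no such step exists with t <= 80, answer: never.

Answer: 6
Key observation: Synchronization is absorbing here: once all nodes are equal they stay equal, and step 6 is the first all-equal step.

Derivation:
t=0: [31, 78, 63, 74, 70, 33, 63, 16]  (not all equal)
t=1: [27, 28, 30, 21, 29, 29, 28, 27]  (not all equal)
t=2: [29, 27, 29, 27, 27, 29, 29, 26]  (not all equal)
t=3: [28, 29, 29, 27, 29, 29, 28, 28]  (not all equal)
t=4: [29, 29, 29, 29, 28, 29, 29, 29]  (not all equal)
t=5: [29, 30, 30, 29, 29, 30, 29, 30]  (not all equal)
t=6: [30, 30, 30, 30, 30, 30, 30, 30]  (all equal)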